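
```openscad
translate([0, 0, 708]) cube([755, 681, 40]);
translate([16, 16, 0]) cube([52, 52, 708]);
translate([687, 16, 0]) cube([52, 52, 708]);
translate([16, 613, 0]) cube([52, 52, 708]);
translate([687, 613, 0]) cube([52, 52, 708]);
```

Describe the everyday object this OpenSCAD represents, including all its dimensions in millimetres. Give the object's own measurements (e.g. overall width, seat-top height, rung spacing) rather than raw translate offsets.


A table: top 755 mm (x) × 681 mm (y), 40 mm thick, upper face at z = 748 mm, on four 52×52 mm square legs, each inset 16 mm from the nearest pair of top edges from z = 0 to the bottom of the top.


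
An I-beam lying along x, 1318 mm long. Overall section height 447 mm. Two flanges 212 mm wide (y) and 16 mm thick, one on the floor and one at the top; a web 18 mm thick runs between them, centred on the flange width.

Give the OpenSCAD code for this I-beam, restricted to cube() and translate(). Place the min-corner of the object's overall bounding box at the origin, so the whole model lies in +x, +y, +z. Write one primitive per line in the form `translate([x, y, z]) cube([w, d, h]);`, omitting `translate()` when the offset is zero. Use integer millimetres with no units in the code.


cube([1318, 212, 16]);
translate([0, 97, 16]) cube([1318, 18, 415]);
translate([0, 0, 431]) cube([1318, 212, 16]);


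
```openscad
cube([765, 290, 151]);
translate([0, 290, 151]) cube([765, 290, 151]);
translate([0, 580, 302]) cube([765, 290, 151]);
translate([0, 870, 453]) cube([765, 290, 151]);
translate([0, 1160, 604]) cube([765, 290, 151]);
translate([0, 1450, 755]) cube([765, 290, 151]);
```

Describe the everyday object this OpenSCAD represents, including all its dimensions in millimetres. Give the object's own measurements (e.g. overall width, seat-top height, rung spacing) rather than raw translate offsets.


A straight staircase of 6 solid steps. Each step is 765 mm wide (x), 290 mm deep (y, the going) and 151 mm tall (the rise). The first step rests on the floor; each subsequent step sits one going further in +y and one rise higher in +z, directly behind and above the previous step with no overlap.


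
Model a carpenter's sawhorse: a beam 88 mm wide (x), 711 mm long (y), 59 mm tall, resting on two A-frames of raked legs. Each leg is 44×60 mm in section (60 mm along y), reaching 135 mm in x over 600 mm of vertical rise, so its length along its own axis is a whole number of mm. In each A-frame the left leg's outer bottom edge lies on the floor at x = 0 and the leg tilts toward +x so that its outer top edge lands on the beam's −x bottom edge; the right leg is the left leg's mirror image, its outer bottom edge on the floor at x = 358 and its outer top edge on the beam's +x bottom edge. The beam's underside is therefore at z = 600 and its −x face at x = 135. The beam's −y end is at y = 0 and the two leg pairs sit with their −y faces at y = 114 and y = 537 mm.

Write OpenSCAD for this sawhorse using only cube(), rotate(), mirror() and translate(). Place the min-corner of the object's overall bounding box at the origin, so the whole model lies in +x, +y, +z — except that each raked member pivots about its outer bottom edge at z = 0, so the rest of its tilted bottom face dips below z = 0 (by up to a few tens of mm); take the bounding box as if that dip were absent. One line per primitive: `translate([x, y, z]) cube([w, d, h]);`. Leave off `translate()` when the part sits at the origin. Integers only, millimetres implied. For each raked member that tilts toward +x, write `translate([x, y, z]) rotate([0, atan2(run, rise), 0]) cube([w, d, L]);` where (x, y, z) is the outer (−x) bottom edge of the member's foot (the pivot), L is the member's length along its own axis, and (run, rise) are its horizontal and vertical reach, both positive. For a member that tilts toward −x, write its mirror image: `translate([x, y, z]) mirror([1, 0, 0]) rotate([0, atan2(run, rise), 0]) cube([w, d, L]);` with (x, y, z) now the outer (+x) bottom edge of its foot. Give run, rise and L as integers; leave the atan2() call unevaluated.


translate([135, 0, 600]) cube([88, 711, 59]);
translate([0, 114, 0]) rotate([0, atan2(135, 600), 0]) cube([44, 60, 615]);
translate([358, 114, 0]) mirror([1, 0, 0]) rotate([0, atan2(135, 600), 0]) cube([44, 60, 615]);
translate([0, 537, 0]) rotate([0, atan2(135, 600), 0]) cube([44, 60, 615]);
translate([358, 537, 0]) mirror([1, 0, 0]) rotate([0, atan2(135, 600), 0]) cube([44, 60, 615]);


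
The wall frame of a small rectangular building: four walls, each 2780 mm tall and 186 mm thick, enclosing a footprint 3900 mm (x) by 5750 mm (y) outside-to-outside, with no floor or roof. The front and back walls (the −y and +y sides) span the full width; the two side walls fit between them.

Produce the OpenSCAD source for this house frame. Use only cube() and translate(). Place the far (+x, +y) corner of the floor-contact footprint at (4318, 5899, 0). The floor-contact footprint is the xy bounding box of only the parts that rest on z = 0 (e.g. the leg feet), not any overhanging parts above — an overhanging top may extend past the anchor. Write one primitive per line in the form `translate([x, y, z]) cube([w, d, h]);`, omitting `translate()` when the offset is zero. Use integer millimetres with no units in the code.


translate([418, 149, 0]) cube([3900, 186, 2780]);
translate([418, 5713, 0]) cube([3900, 186, 2780]);
translate([418, 335, 0]) cube([186, 5378, 2780]);
translate([4132, 335, 0]) cube([186, 5378, 2780]);


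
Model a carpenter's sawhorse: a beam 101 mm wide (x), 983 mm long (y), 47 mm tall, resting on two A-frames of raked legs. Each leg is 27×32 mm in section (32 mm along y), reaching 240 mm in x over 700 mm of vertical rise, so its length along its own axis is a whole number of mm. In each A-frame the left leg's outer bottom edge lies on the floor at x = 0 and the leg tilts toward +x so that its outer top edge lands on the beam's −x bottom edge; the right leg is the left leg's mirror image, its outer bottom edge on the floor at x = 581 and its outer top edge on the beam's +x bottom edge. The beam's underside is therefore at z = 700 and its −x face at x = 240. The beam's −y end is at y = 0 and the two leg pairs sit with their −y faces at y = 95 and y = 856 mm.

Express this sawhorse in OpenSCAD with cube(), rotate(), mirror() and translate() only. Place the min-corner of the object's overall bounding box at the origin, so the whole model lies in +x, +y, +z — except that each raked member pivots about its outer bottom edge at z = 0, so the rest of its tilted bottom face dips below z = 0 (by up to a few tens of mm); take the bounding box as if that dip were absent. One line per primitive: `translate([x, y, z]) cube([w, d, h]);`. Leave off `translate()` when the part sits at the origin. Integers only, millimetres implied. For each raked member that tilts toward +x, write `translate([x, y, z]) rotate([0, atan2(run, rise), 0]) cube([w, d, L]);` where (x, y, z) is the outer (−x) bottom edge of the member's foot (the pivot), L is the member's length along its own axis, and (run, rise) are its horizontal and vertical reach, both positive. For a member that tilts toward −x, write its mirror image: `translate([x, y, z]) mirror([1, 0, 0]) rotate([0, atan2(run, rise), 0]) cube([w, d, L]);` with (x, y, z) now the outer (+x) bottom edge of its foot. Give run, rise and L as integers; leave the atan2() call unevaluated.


translate([240, 0, 700]) cube([101, 983, 47]);
translate([0, 95, 0]) rotate([0, atan2(240, 700), 0]) cube([27, 32, 740]);
translate([581, 95, 0]) mirror([1, 0, 0]) rotate([0, atan2(240, 700), 0]) cube([27, 32, 740]);
translate([0, 856, 0]) rotate([0, atan2(240, 700), 0]) cube([27, 32, 740]);
translate([581, 856, 0]) mirror([1, 0, 0]) rotate([0, atan2(240, 700), 0]) cube([27, 32, 740]);


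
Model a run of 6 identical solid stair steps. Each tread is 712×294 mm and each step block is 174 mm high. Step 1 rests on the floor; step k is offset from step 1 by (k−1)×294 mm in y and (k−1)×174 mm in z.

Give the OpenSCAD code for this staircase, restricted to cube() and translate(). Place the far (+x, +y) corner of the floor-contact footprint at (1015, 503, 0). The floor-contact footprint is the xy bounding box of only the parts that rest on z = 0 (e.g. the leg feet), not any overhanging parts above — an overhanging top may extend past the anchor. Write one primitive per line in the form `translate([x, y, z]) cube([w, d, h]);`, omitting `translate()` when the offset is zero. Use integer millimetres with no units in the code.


translate([303, 209, 0]) cube([712, 294, 174]);
translate([303, 503, 174]) cube([712, 294, 174]);
translate([303, 797, 348]) cube([712, 294, 174]);
translate([303, 1091, 522]) cube([712, 294, 174]);
translate([303, 1385, 696]) cube([712, 294, 174]);
translate([303, 1679, 870]) cube([712, 294, 174]);


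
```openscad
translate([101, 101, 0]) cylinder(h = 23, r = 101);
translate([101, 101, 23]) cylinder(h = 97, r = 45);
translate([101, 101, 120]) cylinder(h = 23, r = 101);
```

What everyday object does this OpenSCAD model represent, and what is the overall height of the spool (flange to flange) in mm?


A spool. The overall height is 143 mm.

Three coaxial cylinders, large–small–large — a spool. Two 23 mm flanges and a 97 mm core give 23 + 97 + 23 = 143 mm.


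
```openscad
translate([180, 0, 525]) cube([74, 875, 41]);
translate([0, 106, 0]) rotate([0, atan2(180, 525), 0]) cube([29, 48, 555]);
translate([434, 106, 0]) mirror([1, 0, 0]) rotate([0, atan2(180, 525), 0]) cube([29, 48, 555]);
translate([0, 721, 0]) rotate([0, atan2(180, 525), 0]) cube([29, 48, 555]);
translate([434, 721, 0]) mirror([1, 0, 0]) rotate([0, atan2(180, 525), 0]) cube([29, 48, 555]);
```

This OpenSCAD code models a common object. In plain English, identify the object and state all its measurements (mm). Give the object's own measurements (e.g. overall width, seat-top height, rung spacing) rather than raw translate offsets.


A sawhorse. A 74×875×41 mm beam (x, y, z) sits on two A-frame leg pairs. Each pair is two raked legs of 29×48 mm section (48 mm along y) splaying symmetrically in x. Each leg rises 525 mm vertically over 180 mm of horizontal reach and is 555 mm long along its own axis. Every leg's outer bottom edge rests on the floor and its outer top edge meets a bottom edge of the beam — the left legs (tilting toward +x) meet the beam's −x bottom edge, the right legs (their mirror images, tilting toward −x) meet its +x bottom edge — so the leg tops tuck under the beam, the beam's underside is 525 mm above the floor, and the feet are 434 mm apart outside-to-outside with the beam centred between them. The two leg pairs are set in 106 mm from either end of the beam.


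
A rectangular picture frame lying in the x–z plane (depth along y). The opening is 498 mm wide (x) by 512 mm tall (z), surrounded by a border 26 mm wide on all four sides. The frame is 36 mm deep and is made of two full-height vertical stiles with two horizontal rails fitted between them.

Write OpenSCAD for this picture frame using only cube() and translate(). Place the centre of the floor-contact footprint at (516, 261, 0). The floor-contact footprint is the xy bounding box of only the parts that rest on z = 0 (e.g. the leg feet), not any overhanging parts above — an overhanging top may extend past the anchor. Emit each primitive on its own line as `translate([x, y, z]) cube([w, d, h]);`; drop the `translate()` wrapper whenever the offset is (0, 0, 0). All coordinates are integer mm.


translate([241, 243, 0]) cube([26, 36, 564]);
translate([765, 243, 0]) cube([26, 36, 564]);
translate([267, 243, 0]) cube([498, 36, 26]);
translate([267, 243, 538]) cube([498, 36, 26]);


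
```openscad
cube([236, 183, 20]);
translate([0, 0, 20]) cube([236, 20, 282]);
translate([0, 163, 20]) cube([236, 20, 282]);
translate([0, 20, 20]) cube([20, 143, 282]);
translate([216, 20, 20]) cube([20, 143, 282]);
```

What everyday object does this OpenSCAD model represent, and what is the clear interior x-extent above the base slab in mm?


An open box. The internal width is 196 mm.

A 236×183 base slab with four walls standing on it — an open box. The base is 236 mm wide and the walls are 20 mm thick, so the internal width is 236 − 2 × 20 = 196 mm.


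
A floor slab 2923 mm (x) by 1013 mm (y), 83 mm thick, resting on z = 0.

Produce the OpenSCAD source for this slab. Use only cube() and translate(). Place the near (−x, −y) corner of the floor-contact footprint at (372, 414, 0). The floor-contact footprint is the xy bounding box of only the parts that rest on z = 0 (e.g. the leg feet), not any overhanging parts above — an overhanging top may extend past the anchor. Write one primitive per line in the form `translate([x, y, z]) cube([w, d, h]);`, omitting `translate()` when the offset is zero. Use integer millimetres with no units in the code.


translate([372, 414, 0]) cube([2923, 1013, 83]);


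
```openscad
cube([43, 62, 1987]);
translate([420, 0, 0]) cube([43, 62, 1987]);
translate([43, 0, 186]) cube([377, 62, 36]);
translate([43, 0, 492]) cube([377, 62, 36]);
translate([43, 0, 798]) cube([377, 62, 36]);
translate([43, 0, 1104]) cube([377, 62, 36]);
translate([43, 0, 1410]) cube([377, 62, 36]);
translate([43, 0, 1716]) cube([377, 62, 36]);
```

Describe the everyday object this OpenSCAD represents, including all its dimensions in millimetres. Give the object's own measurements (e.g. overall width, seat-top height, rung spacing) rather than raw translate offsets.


A straight ladder. Two 43×62 mm vertical rails, 1987 mm tall, stand 463 mm apart (outside-to-outside) with their front faces coplanar on the −y side. 6 rungs, each 62 mm deep and 36 mm tall, span between the inner faces of the rails, front faces flush with the rails. The lowest rung's underside is at z = 186 mm and rungs are spaced 306 mm apart (underside to underside).


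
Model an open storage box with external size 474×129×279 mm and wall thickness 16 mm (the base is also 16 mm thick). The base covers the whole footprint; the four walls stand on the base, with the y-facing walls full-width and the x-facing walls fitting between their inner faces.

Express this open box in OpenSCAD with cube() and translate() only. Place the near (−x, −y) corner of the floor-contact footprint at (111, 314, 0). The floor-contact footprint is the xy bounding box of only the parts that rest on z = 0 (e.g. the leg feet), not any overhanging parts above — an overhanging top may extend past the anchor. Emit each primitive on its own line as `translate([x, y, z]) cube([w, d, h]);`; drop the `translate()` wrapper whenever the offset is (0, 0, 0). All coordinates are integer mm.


translate([111, 314, 0]) cube([474, 129, 16]);
translate([111, 314, 16]) cube([474, 16, 263]);
translate([111, 427, 16]) cube([474, 16, 263]);
translate([111, 330, 16]) cube([16, 97, 263]);
translate([569, 330, 16]) cube([16, 97, 263]);


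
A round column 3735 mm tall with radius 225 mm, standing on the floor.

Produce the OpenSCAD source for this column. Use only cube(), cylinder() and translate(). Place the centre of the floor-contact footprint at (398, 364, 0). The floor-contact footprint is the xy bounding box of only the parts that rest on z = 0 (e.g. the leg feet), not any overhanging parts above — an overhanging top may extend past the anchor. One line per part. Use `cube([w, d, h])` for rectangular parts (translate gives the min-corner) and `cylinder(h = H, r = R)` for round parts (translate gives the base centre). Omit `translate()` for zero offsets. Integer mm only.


translate([398, 364, 0]) cylinder(h = 3735, r = 225);


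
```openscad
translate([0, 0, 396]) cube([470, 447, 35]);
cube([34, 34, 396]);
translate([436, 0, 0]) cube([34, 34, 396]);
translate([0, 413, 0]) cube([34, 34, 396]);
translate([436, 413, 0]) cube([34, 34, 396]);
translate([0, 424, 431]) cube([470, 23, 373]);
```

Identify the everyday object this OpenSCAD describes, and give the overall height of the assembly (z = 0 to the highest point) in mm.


A chair. The overall height is 804 mm.

A slab on four corner posts with a tall panel at the back — a chair. The seat slab sits at z = 396 with thickness 35, and the 373 mm backrest starts at the seat top, so the overall height is 396 + 35 + 373 = 804 mm.


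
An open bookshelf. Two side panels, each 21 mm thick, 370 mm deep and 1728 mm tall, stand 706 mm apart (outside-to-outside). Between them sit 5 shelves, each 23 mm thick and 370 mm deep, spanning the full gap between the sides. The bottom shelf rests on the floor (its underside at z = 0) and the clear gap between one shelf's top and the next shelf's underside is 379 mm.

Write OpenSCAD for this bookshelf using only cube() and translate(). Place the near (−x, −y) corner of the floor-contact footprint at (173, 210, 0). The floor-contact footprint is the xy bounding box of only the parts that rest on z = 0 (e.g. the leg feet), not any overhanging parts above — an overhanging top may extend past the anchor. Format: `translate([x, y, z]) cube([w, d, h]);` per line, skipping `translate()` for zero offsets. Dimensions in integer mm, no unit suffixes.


translate([173, 210, 0]) cube([21, 370, 1728]);
translate([858, 210, 0]) cube([21, 370, 1728]);
translate([194, 210, 0]) cube([664, 370, 23]);
translate([194, 210, 402]) cube([664, 370, 23]);
translate([194, 210, 804]) cube([664, 370, 23]);
translate([194, 210, 1206]) cube([664, 370, 23]);
translate([194, 210, 1608]) cube([664, 370, 23]);


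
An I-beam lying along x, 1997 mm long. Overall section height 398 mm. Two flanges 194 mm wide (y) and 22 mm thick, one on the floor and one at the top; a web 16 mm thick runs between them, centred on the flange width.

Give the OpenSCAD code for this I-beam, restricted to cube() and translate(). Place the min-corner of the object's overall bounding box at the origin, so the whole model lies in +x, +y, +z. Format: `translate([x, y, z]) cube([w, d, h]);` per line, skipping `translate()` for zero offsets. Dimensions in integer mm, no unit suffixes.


cube([1997, 194, 22]);
translate([0, 89, 22]) cube([1997, 16, 354]);
translate([0, 0, 376]) cube([1997, 194, 22]);


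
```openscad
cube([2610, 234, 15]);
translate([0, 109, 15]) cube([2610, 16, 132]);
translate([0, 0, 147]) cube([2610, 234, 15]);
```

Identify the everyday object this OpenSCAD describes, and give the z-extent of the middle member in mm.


An I-beam. The web height is 132 mm.

Two wide flanges with a thin centred web — an I-beam. Overall 162 mm minus two 15 mm flanges gives a web of 162 − 2·15 = 132 mm.


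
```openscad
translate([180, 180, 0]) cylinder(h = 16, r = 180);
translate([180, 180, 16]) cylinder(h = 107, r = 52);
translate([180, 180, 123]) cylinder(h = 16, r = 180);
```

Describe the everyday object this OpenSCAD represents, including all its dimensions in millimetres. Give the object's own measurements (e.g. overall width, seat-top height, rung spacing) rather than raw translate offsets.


A spool: two coaxial disc flanges of radius 180 mm and thickness 16 mm, joined by a core cylinder of radius 52 mm and height 107 mm. The lower flange rests on z = 0 and the three cylinders share a vertical axis.


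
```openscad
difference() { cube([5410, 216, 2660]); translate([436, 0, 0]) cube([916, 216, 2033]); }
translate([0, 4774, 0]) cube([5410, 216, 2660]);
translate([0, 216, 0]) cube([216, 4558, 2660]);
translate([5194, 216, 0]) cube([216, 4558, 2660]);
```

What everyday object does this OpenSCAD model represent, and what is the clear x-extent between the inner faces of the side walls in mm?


A single room. The interior width is 4978 mm.

Four walls enclosing a rectangle with a door in the front wall — a room. Outside width 5410 minus two 216 mm walls gives 4978 mm.


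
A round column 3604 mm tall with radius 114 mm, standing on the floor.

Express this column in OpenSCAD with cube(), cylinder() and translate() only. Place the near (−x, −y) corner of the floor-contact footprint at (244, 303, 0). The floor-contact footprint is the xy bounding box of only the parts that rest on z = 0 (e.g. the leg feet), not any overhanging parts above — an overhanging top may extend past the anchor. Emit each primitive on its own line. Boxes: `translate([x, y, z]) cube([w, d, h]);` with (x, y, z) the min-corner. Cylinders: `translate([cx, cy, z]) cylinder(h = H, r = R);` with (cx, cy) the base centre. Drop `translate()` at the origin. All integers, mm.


translate([358, 417, 0]) cylinder(h = 3604, r = 114);


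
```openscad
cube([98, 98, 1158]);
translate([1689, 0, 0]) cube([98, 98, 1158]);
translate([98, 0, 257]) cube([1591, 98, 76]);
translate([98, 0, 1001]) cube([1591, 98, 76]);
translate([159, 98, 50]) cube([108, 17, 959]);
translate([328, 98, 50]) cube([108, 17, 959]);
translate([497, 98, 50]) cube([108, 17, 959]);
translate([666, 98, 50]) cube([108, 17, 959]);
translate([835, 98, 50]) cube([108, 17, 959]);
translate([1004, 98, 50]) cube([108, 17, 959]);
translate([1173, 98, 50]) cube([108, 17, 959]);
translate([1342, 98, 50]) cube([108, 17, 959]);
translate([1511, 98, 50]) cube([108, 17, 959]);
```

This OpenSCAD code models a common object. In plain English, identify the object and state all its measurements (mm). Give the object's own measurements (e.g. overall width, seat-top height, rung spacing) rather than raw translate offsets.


A fence section. Two 98×98 mm posts, 1158 mm tall, stand on the floor with a clear span of 1591 mm between their inner faces. Two horizontal rails of 98×76 mm section span the gap between the posts with their undersides at z = 257 mm and z = 1001 mm, flush with the posts' −y face. 9 pickets, each 108 mm wide, 17 mm thick and 959 mm tall, are fixed to the +y face of the rails with their bottoms at z = 50 mm, spaced across the span with a 61 mm gap after the −x post and between neighbouring pickets, with 70 mm left before the +x post.


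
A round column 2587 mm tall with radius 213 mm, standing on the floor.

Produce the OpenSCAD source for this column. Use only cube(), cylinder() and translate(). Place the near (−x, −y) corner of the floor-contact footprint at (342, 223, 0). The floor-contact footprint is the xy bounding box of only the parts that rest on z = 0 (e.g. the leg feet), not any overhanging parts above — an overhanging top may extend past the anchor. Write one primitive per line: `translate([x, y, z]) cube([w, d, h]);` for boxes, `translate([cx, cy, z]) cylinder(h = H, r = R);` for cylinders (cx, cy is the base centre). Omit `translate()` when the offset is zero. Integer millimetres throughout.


translate([555, 436, 0]) cylinder(h = 2587, r = 213);


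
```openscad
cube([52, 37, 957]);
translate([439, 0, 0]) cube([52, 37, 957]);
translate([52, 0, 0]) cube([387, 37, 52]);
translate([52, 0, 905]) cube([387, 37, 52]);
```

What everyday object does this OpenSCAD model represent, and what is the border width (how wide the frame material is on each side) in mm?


A picture frame. The border width is 52 mm.

Four thin pieces enclosing a rectangular opening — a picture frame. The two full-height stiles are 957 mm tall; the top rail sits at z = 905 and is 52 mm tall, so the border above the opening is 957 − 905 = 52 mm, matching the stile x-width.


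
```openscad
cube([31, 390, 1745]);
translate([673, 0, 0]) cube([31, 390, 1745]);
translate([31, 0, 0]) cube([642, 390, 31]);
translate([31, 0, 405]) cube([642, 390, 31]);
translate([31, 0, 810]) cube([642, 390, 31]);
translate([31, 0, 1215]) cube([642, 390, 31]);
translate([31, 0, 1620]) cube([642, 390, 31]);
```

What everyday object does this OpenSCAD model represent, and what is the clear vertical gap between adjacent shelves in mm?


A bookshelf. The clear shelf gap is 374 mm.

Two tall side panels with 5 horizontal boards between them — a bookshelf. The first two shelf undersides are at z = 0 and z = 405; with shelf thickness 31, the clear gap is 405 − 0 − 31 = 374 mm.


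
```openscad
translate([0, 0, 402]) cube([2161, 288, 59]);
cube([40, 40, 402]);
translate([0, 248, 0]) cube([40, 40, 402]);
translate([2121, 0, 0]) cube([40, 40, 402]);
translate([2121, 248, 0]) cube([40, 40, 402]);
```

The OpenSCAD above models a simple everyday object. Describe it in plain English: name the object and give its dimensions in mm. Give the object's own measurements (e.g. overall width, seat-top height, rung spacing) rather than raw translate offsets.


A long wooden bench with a 2161 mm (x) × 288 mm (y) seat, 59 mm thick, its top surface 461 mm above the floor. Four 40 mm square legs at the seat corners, flush with the edges, run from z = 0 to the seat underside.


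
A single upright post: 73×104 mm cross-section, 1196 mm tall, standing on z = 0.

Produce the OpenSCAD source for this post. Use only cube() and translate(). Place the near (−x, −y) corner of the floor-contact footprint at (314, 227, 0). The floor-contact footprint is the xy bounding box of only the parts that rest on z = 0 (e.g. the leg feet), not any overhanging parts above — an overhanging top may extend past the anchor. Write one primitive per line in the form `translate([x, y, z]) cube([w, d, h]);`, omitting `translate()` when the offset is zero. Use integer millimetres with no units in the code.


translate([314, 227, 0]) cube([73, 104, 1196]);


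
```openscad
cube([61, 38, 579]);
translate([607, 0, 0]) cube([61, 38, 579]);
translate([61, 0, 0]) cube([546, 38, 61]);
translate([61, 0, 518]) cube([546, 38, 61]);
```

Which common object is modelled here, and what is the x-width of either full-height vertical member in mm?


A picture frame. The border width is 61 mm.

Four thin pieces enclosing a rectangular opening — a picture frame. The two full-height stiles are 579 mm tall; the top rail sits at z = 518 and is 61 mm tall, so the border above the opening is 579 − 518 = 61 mm, matching the stile x-width.


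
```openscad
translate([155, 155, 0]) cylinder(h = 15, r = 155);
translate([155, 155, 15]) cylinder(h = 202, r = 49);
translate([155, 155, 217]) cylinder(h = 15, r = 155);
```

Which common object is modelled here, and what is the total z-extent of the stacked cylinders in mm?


A spool. The overall height is 232 mm.

Three coaxial cylinders, large–small–large — a spool. Two 15 mm flanges and a 202 mm core give 15 + 202 + 15 = 232 mm.


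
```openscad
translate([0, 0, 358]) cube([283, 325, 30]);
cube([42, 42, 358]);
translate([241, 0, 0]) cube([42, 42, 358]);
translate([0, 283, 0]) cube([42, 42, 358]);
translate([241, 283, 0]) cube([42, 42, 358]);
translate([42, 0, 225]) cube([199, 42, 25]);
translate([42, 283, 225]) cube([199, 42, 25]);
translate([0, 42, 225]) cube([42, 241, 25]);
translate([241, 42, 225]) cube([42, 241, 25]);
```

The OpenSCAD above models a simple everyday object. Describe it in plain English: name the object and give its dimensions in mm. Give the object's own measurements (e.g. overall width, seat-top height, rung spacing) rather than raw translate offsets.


A simple wooden stool: a rectangular seat 283 mm (x) by 325 mm (y), 30 mm thick, top face at z = 388 mm, on four square legs, each 42×42 mm in cross-section. The legs rest on z = 0, each flush with a corner of the seat. Four stretchers, 42 mm wide and 25 mm tall, connect adjacent legs with their undersides at z = 225 mm, each running between the inner faces of the legs it joins and aligned with the legs' outer faces on the other axis.


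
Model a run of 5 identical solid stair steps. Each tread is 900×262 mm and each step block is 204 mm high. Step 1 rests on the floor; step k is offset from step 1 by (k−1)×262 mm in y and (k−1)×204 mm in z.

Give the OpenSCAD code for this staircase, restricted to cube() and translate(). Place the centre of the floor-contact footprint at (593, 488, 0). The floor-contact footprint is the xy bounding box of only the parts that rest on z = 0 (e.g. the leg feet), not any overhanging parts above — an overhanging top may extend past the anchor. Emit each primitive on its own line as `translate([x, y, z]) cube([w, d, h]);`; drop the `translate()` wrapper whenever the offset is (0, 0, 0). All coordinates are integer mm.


translate([143, 357, 0]) cube([900, 262, 204]);
translate([143, 619, 204]) cube([900, 262, 204]);
translate([143, 881, 408]) cube([900, 262, 204]);
translate([143, 1143, 612]) cube([900, 262, 204]);
translate([143, 1405, 816]) cube([900, 262, 204]);


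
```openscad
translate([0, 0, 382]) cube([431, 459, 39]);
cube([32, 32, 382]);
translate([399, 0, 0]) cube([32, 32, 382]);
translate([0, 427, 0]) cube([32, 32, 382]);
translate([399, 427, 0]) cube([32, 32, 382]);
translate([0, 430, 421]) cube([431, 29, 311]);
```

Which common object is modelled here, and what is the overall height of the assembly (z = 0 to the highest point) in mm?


A chair. The overall height is 732 mm.

A slab on four corner posts with a tall panel at the back — a chair. The seat slab sits at z = 382 with thickness 39, and the 311 mm backrest starts at the seat top, so the overall height is 382 + 39 + 311 = 732 mm.


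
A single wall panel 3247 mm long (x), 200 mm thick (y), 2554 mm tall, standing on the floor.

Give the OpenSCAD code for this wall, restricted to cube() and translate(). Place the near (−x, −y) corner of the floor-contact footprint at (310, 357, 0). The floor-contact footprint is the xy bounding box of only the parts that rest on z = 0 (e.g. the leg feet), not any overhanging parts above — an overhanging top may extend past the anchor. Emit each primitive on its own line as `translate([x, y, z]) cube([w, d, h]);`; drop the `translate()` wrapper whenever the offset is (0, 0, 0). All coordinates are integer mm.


translate([310, 357, 0]) cube([3247, 200, 2554]);


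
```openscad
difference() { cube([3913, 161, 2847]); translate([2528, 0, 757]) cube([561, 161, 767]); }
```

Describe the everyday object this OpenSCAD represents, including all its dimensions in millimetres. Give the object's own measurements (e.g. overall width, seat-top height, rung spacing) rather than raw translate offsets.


A wall 3913 mm long (x), 161 mm thick (y), 2847 mm tall, with a rectangular window opening cut through it. The opening is 561 mm wide and 767 mm tall; its sill is at z = 757 mm and its near (−x) edge is 2528 mm from the wall's −x end. The opening passes through the full wall thickness.


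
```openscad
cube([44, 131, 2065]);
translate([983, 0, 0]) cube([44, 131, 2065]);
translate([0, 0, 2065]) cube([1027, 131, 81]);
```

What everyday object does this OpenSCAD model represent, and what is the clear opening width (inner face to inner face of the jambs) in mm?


A door frame. The clear opening width is 939 mm.

Two 2065 mm tall posts with a header on top — a door frame. The left jamb is 44 mm wide at x = 0; the right jamb starts at x = 983. The clear opening is 983 − 44 = 939 mm.


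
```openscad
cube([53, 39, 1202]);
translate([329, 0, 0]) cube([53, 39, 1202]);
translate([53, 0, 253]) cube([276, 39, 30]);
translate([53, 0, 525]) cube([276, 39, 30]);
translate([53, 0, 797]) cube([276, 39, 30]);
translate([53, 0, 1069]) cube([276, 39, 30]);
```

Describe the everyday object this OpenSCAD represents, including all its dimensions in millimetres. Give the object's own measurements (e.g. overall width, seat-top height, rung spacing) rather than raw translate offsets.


A straight ladder. Two 53×39 mm vertical rails, 1202 mm tall, stand 382 mm apart (outside-to-outside) with their front faces coplanar on the −y side. 4 rungs, each 39 mm deep and 30 mm tall, span between the inner faces of the rails, front faces flush with the rails. The lowest rung's underside is at z = 253 mm and rungs are spaced 272 mm apart (underside to underside).


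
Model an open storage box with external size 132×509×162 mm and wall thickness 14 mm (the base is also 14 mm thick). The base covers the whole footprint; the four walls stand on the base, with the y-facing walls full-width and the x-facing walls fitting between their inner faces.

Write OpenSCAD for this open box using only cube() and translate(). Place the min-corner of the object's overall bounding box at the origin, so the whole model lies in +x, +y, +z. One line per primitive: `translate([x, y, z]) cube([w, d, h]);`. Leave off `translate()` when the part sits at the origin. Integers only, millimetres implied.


cube([132, 509, 14]);
translate([0, 0, 14]) cube([132, 14, 148]);
translate([0, 495, 14]) cube([132, 14, 148]);
translate([0, 14, 14]) cube([14, 481, 148]);
translate([118, 14, 14]) cube([14, 481, 148]);


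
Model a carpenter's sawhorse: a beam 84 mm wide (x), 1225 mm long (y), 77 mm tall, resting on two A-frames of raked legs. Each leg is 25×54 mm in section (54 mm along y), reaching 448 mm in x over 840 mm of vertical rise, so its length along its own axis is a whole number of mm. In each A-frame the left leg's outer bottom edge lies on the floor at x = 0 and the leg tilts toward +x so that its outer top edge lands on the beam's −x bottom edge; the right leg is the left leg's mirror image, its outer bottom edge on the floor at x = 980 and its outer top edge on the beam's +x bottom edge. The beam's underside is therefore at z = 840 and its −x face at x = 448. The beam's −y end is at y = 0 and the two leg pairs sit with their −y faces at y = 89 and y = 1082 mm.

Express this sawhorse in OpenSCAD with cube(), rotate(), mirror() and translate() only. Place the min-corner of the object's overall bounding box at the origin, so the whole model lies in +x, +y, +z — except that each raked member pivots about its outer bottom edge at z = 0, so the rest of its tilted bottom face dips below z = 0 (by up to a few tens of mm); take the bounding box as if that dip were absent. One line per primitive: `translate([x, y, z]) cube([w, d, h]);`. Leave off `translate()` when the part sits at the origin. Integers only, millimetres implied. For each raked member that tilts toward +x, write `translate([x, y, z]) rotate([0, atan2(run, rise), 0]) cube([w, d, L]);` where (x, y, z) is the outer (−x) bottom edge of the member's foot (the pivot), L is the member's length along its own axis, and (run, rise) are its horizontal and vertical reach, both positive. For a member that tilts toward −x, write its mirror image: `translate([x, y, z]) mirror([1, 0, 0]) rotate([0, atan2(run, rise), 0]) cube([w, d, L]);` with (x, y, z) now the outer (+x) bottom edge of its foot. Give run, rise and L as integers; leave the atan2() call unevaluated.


translate([448, 0, 840]) cube([84, 1225, 77]);
translate([0, 89, 0]) rotate([0, atan2(448, 840), 0]) cube([25, 54, 952]);
translate([980, 89, 0]) mirror([1, 0, 0]) rotate([0, atan2(448, 840), 0]) cube([25, 54, 952]);
translate([0, 1082, 0]) rotate([0, atan2(448, 840), 0]) cube([25, 54, 952]);
translate([980, 1082, 0]) mirror([1, 0, 0]) rotate([0, atan2(448, 840), 0]) cube([25, 54, 952]);


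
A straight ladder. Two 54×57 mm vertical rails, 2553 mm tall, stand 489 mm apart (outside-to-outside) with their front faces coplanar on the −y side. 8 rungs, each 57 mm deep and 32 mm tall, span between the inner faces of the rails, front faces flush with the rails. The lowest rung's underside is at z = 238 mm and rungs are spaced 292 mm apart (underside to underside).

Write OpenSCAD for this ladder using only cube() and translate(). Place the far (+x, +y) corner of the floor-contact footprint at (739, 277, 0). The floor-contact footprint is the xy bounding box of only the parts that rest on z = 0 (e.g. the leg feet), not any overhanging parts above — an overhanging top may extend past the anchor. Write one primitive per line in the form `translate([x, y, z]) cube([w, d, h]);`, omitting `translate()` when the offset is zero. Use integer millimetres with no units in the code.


translate([250, 220, 0]) cube([54, 57, 2553]);
translate([685, 220, 0]) cube([54, 57, 2553]);
translate([304, 220, 238]) cube([381, 57, 32]);
translate([304, 220, 530]) cube([381, 57, 32]);
translate([304, 220, 822]) cube([381, 57, 32]);
translate([304, 220, 1114]) cube([381, 57, 32]);
translate([304, 220, 1406]) cube([381, 57, 32]);
translate([304, 220, 1698]) cube([381, 57, 32]);
translate([304, 220, 1990]) cube([381, 57, 32]);
translate([304, 220, 2282]) cube([381, 57, 32]);


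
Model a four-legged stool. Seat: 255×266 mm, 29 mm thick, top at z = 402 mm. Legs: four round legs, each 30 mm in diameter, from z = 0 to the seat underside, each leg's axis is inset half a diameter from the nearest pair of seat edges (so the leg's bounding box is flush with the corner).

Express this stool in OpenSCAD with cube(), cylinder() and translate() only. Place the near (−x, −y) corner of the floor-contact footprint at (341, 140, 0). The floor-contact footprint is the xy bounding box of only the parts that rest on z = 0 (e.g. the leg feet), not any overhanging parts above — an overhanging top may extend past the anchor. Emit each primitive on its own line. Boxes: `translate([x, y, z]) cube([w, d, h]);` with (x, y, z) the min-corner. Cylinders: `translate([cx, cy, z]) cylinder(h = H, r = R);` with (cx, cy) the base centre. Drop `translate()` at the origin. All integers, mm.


translate([341, 140, 373]) cube([255, 266, 29]);
translate([356, 155, 0]) cylinder(h = 373, r = 15);
translate([581, 155, 0]) cylinder(h = 373, r = 15);
translate([356, 391, 0]) cylinder(h = 373, r = 15);
translate([581, 391, 0]) cylinder(h = 373, r = 15);


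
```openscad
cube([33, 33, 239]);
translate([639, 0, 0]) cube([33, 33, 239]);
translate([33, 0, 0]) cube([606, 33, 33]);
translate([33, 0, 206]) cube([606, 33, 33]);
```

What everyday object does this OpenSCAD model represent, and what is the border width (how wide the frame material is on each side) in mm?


A picture frame. The border width is 33 mm.

Four thin pieces enclosing a rectangular opening — a picture frame. The two full-height stiles are 239 mm tall; the top rail sits at z = 206 and is 33 mm tall, so the border above the opening is 239 − 206 = 33 mm, matching the stile x-width.


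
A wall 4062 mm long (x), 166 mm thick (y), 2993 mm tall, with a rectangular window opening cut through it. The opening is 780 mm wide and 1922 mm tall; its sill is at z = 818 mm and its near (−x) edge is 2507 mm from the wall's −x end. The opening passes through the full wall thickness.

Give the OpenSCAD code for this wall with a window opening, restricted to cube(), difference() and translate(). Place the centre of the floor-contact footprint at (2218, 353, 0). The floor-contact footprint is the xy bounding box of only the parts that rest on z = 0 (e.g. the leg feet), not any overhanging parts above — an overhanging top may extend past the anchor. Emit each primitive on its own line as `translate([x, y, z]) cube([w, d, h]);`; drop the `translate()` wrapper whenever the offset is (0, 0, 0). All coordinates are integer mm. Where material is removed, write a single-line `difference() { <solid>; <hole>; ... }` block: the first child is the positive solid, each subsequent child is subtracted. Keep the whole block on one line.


difference() { translate([187, 270, 0]) cube([4062, 166, 2993]); translate([2694, 270, 818]) cube([780, 166, 1922]); }


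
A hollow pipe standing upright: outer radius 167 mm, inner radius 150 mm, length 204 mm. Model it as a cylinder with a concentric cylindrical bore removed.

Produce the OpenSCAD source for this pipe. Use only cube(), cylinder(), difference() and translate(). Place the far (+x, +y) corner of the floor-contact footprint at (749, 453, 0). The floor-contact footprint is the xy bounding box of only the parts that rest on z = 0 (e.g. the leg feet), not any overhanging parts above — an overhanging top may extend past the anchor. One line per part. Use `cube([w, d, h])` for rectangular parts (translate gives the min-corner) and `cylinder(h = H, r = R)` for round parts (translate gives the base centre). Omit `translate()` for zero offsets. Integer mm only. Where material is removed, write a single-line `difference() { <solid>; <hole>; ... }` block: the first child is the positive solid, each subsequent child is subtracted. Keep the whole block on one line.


difference() { translate([582, 286, 0]) cylinder(h = 204, r = 167); translate([582, 286, 0]) cylinder(h = 204, r = 150); }
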